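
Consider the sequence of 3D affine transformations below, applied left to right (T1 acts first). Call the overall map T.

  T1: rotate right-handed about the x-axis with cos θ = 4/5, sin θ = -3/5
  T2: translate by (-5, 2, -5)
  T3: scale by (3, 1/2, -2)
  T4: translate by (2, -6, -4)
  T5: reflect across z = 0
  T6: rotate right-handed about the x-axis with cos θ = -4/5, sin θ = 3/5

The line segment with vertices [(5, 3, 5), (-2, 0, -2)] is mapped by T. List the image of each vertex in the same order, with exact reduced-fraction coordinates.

image vertices: (2, 14/5, -1/10), (-19, 10, 4)

T1 rotate right-handed about the x-axis with cos θ = 4/5, sin θ = -3/5: (5, 3, 5) → (5, 27/5, 11/5); (-2, 0, -2) → (-2, -6/5, -8/5)
T2 translate by (-5, 2, -5): (5, 27/5, 11/5) → (0, 37/5, -14/5); (-2, -6/5, -8/5) → (-7, 4/5, -33/5)
T3 scale by (3, 1/2, -2): (0, 37/5, -14/5) → (0, 37/10, 28/5); (-7, 4/5, -33/5) → (-21, 2/5, 66/5)
T4 translate by (2, -6, -4): (0, 37/10, 28/5) → (2, -23/10, 8/5); (-21, 2/5, 66/5) → (-19, -28/5, 46/5)
T5 reflect across z = 0: (2, -23/10, 8/5) → (2, -23/10, -8/5); (-19, -28/5, 46/5) → (-19, -28/5, -46/5)
T6 rotate right-handed about the x-axis with cos θ = -4/5, sin θ = 3/5: (2, -23/10, -8/5) → (2, 14/5, -1/10); (-19, -28/5, -46/5) → (-19, 10, 4)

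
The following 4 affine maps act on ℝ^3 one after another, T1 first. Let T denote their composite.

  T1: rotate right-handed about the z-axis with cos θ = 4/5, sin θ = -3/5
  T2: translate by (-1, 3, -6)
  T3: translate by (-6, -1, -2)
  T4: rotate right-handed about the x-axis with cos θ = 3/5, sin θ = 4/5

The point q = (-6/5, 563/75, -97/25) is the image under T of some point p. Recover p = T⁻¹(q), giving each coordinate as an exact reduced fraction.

p = (5, 3, -1/3)

T1 = [4/5 3/5 0 0; -3/5 4/5 0 0; 0 0 1 0; 0 0 0 1]
T2·T1 = [4/5 3/5 0 -1; -3/5 4/5 0 3; 0 0 1 -6; 0 0 0 1]
T3·…·T1 = [4/5 3/5 0 -7; -3/5 4/5 0 2; 0 0 1 -8; 0 0 0 1]
T4·…·T1 = [4/5 3/5 0 -7; -9/25 12/25 -4/5 38/5; -12/25 16/25 3/5 -16/5; 0 0 0 1]
det M = 1; M⁻¹ = [4/5 -9/25 -12/25 34/5; 3/5 12/25 16/25 13/5; 0 -4/5 3/5 8; 0 0 0 1]
M⁻¹ · (-6/5, 563/75, -97/25)ᵀ = (5, 3, -1/3)ᵀ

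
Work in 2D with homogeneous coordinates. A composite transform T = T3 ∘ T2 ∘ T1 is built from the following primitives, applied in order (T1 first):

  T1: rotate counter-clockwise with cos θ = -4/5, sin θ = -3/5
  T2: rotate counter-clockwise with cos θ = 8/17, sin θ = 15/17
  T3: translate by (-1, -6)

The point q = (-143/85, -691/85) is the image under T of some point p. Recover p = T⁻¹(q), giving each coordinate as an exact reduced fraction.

T1 = [-4/5 3/5 0; -3/5 -4/5 0; 0 0 1]
T2·T1 = [13/85 84/85 0; -84/85 13/85 0; 0 0 1]
T3·…·T1 = [13/85 84/85 -1; -84/85 13/85 -6; 0 0 1]
det M = 1; M⁻¹ = [13/85 -84/85 -491/85; 84/85 13/85 162/85; 0 0 1]
M⁻¹ · (-143/85, -691/85)ᵀ = (2, -1)ᵀ

p = (2, -1)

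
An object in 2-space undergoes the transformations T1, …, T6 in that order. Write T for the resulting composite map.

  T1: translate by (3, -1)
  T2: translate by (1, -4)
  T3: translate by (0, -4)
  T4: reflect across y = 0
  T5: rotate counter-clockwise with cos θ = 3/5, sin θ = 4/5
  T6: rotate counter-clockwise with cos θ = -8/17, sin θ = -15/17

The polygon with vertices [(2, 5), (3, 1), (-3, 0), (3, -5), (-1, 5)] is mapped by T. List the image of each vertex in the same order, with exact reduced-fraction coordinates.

T1 translate by (3, -1): (2, 5) → (5, 4); (3, 1) → (6, 0); (-3, 0) → (0, -1); (3, -5) → (6, -6); (-1, 5) → (2, 4)
T2 translate by (1, -4): (5, 4) → (6, 0); (6, 0) → (7, -4); (0, -1) → (1, -5); (6, -6) → (7, -10); (2, 4) → (3, 0)
T3 translate by (0, -4): (6, 0) → (6, -4); (7, -4) → (7, -8); (1, -5) → (1, -9); (7, -10) → (7, -14); (3, 0) → (3, -4)
T4 reflect across y = 0: (6, -4) → (6, 4); (7, -8) → (7, 8); (1, -9) → (1, 9); (7, -14) → (7, 14); (3, -4) → (3, 4)
T5 rotate counter-clockwise with cos θ = 3/5, sin θ = 4/5: (6, 4) → (2/5, 36/5); (7, 8) → (-11/5, 52/5); (1, 9) → (-33/5, 31/5); (7, 14) → (-7, 14); (3, 4) → (-7/5, 24/5)
T6 rotate counter-clockwise with cos θ = -8/17, sin θ = -15/17: (2/5, 36/5) → (524/85, -318/85); (-11/5, 52/5) → (868/85, -251/85); (-33/5, 31/5) → (729/85, 247/85); (-7, 14) → (266/17, -7/17); (-7/5, 24/5) → (416/85, -87/85)

image vertices: (524/85, -318/85), (868/85, -251/85), (729/85, 247/85), (266/17, -7/17), (416/85, -87/85)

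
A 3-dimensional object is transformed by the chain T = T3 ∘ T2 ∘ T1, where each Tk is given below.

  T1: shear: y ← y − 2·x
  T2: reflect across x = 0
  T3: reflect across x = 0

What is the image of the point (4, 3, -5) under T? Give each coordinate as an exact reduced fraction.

T1 shear: y ← y − 2·x: (4, 3, -5) → (4, -5, -5)
T2 reflect across x = 0: (4, -5, -5) → (-4, -5, -5)
T3 reflect across x = 0: (-4, -5, -5) → (4, -5, -5)

T(p) = (4, -5, -5)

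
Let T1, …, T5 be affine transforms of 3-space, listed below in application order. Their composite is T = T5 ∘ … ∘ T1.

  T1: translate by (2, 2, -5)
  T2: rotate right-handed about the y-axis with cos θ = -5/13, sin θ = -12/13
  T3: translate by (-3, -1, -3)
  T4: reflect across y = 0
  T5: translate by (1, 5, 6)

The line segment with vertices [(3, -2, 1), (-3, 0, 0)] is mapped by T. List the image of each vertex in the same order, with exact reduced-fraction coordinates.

T1 translate by (2, 2, -5): (3, -2, 1) → (5, 0, -4); (-3, 0, 0) → (-1, 2, -5)
T2 rotate right-handed about the y-axis with cos θ = -5/13, sin θ = -12/13: (5, 0, -4) → (23/13, 0, 80/13); (-1, 2, -5) → (5, 2, 1)
T3 translate by (-3, -1, -3): (23/13, 0, 80/13) → (-16/13, -1, 41/13); (5, 2, 1) → (2, 1, -2)
T4 reflect across y = 0: (-16/13, -1, 41/13) → (-16/13, 1, 41/13); (2, 1, -2) → (2, -1, -2)
T5 translate by (1, 5, 6): (-16/13, 1, 41/13) → (-3/13, 6, 119/13); (2, -1, -2) → (3, 4, 4)

image vertices: (-3/13, 6, 119/13), (3, 4, 4)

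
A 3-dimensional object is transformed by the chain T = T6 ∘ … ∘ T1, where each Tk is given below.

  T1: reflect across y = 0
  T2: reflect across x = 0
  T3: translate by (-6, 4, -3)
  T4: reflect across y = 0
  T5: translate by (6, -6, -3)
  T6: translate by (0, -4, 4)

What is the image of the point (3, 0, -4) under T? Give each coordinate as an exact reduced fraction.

T(p) = (-3, -14, -6)

T1 reflect across y = 0: (3, 0, -4) → (3, 0, -4)
T2 reflect across x = 0: (3, 0, -4) → (-3, 0, -4)
T3 translate by (-6, 4, -3): (-3, 0, -4) → (-9, 4, -7)
T4 reflect across y = 0: (-9, 4, -7) → (-9, -4, -7)
T5 translate by (6, -6, -3): (-9, -4, -7) → (-3, -10, -10)
T6 translate by (0, -4, 4): (-3, -10, -10) → (-3, -14, -6)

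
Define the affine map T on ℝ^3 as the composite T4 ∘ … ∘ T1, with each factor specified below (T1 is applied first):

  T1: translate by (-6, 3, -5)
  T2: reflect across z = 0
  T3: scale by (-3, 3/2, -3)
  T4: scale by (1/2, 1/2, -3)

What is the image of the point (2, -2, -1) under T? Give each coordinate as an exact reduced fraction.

T(p) = (6, 3/4, 54)

T1 translate by (-6, 3, -5): (2, -2, -1) → (-4, 1, -6)
T2 reflect across z = 0: (-4, 1, -6) → (-4, 1, 6)
T3 scale by (-3, 3/2, -3): (-4, 1, 6) → (12, 3/2, -18)
T4 scale by (1/2, 1/2, -3): (12, 3/2, -18) → (6, 3/4, 54)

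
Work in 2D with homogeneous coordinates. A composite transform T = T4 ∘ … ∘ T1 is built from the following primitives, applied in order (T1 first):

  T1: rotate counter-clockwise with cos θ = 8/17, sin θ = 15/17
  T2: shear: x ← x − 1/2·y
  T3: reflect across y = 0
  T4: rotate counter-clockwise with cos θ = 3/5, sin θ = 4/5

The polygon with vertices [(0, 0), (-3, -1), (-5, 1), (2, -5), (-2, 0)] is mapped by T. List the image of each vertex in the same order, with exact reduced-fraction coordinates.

image vertices: (0, 0), (-319/170, 229/85), (-133/34, 23/17), (248/85, 414/85), (-123/85, 86/85)

T1 rotate counter-clockwise with cos θ = 8/17, sin θ = 15/17: (0, 0) → (0, 0); (-3, -1) → (-9/17, -53/17); (-5, 1) → (-55/17, -67/17); (2, -5) → (91/17, -10/17); (-2, 0) → (-16/17, -30/17)
T2 shear: x ← x − 1/2·y: (0, 0) → (0, 0); (-9/17, -53/17) → (35/34, -53/17); (-55/17, -67/17) → (-43/34, -67/17); (91/17, -10/17) → (96/17, -10/17); (-16/17, -30/17) → (-1/17, -30/17)
T3 reflect across y = 0: (0, 0) → (0, 0); (35/34, -53/17) → (35/34, 53/17); (-43/34, -67/17) → (-43/34, 67/17); (96/17, -10/17) → (96/17, 10/17); (-1/17, -30/17) → (-1/17, 30/17)
T4 rotate counter-clockwise with cos θ = 3/5, sin θ = 4/5: (0, 0) → (0, 0); (35/34, 53/17) → (-319/170, 229/85); (-43/34, 67/17) → (-133/34, 23/17); (96/17, 10/17) → (248/85, 414/85); (-1/17, 30/17) → (-123/85, 86/85)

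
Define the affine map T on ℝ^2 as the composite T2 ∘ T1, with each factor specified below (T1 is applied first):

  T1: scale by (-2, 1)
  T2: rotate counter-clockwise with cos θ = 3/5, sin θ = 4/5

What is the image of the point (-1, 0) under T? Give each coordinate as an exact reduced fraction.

T(p) = (6/5, 8/5)

T1 scale by (-2, 1): (-1, 0) → (2, 0)
T2 rotate counter-clockwise with cos θ = 3/5, sin θ = 4/5: (2, 0) → (6/5, 8/5)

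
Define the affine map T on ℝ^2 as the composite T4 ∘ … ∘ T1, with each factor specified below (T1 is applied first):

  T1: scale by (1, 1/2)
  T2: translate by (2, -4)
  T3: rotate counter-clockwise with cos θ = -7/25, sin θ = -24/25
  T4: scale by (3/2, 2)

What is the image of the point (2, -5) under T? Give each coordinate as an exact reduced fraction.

T1 scale by (1, 1/2): (2, -5) → (2, -5/2)
T2 translate by (2, -4): (2, -5/2) → (4, -13/2)
T3 rotate counter-clockwise with cos θ = -7/25, sin θ = -24/25: (4, -13/2) → (-184/25, -101/50)
T4 scale by (3/2, 2): (-184/25, -101/50) → (-276/25, -101/25)

T(p) = (-276/25, -101/25)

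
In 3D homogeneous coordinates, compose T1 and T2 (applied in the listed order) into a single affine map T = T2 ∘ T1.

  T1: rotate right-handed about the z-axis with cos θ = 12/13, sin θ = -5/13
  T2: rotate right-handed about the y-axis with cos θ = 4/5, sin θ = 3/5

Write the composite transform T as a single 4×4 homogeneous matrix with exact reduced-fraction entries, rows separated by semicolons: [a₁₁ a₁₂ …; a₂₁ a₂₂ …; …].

T = [48/65 4/13 3/5 0; -5/13 12/13 0 0; -36/65 -3/13 4/5 0; 0 0 0 1]

T1 = [12/13 5/13 0 0; -5/13 12/13 0 0; 0 0 1 0; 0 0 0 1]
T2·T1 = [48/65 4/13 3/5 0; -5/13 12/13 0 0; -36/65 -3/13 4/5 0; 0 0 0 1]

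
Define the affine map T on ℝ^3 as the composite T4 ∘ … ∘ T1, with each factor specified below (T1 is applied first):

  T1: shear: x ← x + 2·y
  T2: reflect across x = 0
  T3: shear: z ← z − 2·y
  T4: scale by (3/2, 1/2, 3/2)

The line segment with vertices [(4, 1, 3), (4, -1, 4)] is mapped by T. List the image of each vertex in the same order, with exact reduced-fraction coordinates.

T1 shear: x ← x + 2·y: (4, 1, 3) → (6, 1, 3); (4, -1, 4) → (2, -1, 4)
T2 reflect across x = 0: (6, 1, 3) → (-6, 1, 3); (2, -1, 4) → (-2, -1, 4)
T3 shear: z ← z − 2·y: (-6, 1, 3) → (-6, 1, 1); (-2, -1, 4) → (-2, -1, 6)
T4 scale by (3/2, 1/2, 3/2): (-6, 1, 1) → (-9, 1/2, 3/2); (-2, -1, 6) → (-3, -1/2, 9)

image vertices: (-9, 1/2, 3/2), (-3, -1/2, 9)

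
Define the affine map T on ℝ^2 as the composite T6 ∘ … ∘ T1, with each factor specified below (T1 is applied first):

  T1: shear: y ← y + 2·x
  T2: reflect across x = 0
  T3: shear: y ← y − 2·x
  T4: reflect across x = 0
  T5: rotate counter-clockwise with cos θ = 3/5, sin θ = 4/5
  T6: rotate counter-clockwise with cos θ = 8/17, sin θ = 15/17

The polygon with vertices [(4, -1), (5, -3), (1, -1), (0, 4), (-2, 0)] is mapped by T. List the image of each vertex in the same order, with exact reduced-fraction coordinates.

T1 shear: y ← y + 2·x: (4, -1) → (4, 7); (5, -3) → (5, 7); (1, -1) → (1, 1); (0, 4) → (0, 4); (-2, 0) → (-2, -4)
T2 reflect across x = 0: (4, 7) → (-4, 7); (5, 7) → (-5, 7); (1, 1) → (-1, 1); (0, 4) → (0, 4); (-2, -4) → (2, -4)
T3 shear: y ← y − 2·x: (-4, 7) → (-4, 15); (-5, 7) → (-5, 17); (-1, 1) → (-1, 3); (0, 4) → (0, 4); (2, -4) → (2, -8)
T4 reflect across x = 0: (-4, 15) → (4, 15); (-5, 17) → (5, 17); (-1, 3) → (1, 3); (0, 4) → (0, 4); (2, -8) → (-2, -8)
T5 rotate counter-clockwise with cos θ = 3/5, sin θ = 4/5: (4, 15) → (-48/5, 61/5); (5, 17) → (-53/5, 71/5); (1, 3) → (-9/5, 13/5); (0, 4) → (-16/5, 12/5); (-2, -8) → (26/5, -32/5)
T6 rotate counter-clockwise with cos θ = 8/17, sin θ = 15/17: (-48/5, 61/5) → (-1299/85, -232/85); (-53/5, 71/5) → (-1489/85, -227/85); (-9/5, 13/5) → (-267/85, -31/85); (-16/5, 12/5) → (-308/85, -144/85); (26/5, -32/5) → (688/85, 134/85)

image vertices: (-1299/85, -232/85), (-1489/85, -227/85), (-267/85, -31/85), (-308/85, -144/85), (688/85, 134/85)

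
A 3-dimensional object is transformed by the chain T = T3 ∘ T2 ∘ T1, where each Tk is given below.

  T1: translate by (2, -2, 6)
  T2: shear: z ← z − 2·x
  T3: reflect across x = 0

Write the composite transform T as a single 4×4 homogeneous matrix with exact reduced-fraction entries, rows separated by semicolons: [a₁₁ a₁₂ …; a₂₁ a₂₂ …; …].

T = [-1 0 0 -2; 0 1 0 -2; -2 0 1 2; 0 0 0 1]

T1 = [1 0 0 2; 0 1 0 -2; 0 0 1 6; 0 0 0 1]
T2·T1 = [1 0 0 2; 0 1 0 -2; -2 0 1 2; 0 0 0 1]
T3·…·T1 = [-1 0 0 -2; 0 1 0 -2; -2 0 1 2; 0 0 0 1]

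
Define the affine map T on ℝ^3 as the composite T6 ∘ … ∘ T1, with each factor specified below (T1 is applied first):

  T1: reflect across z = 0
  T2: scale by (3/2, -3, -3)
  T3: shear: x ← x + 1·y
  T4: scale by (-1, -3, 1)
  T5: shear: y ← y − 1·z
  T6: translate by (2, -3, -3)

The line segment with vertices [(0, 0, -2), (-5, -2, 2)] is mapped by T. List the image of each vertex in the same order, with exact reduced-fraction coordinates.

T1 reflect across z = 0: (0, 0, -2) → (0, 0, 2); (-5, -2, 2) → (-5, -2, -2)
T2 scale by (3/2, -3, -3): (0, 0, 2) → (0, 0, -6); (-5, -2, -2) → (-15/2, 6, 6)
T3 shear: x ← x + 1·y: (0, 0, -6) → (0, 0, -6); (-15/2, 6, 6) → (-3/2, 6, 6)
T4 scale by (-1, -3, 1): (0, 0, -6) → (0, 0, -6); (-3/2, 6, 6) → (3/2, -18, 6)
T5 shear: y ← y − 1·z: (0, 0, -6) → (0, 6, -6); (3/2, -18, 6) → (3/2, -24, 6)
T6 translate by (2, -3, -3): (0, 6, -6) → (2, 3, -9); (3/2, -24, 6) → (7/2, -27, 3)

image vertices: (2, 3, -9), (7/2, -27, 3)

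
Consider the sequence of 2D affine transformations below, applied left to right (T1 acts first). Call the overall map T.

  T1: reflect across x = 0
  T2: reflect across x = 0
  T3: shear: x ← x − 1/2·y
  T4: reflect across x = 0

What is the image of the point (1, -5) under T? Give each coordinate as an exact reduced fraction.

T(p) = (-7/2, -5)

T1 reflect across x = 0: (1, -5) → (-1, -5)
T2 reflect across x = 0: (-1, -5) → (1, -5)
T3 shear: x ← x − 1/2·y: (1, -5) → (7/2, -5)
T4 reflect across x = 0: (7/2, -5) → (-7/2, -5)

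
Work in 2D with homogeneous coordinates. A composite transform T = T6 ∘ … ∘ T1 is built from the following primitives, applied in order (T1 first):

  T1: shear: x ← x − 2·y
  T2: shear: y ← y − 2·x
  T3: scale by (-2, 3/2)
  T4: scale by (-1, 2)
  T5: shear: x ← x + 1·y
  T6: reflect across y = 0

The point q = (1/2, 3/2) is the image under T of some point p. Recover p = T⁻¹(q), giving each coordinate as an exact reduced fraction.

p = (4, 3/2)

T1 = [1 -2 0; 0 1 0; 0 0 1]
T2·T1 = [1 -2 0; -2 5 0; 0 0 1]
T3·…·T1 = [-2 4 0; -3 15/2 0; 0 0 1]
T4·…·T1 = [2 -4 0; -6 15 0; 0 0 1]
T5·…·T1 = [-4 11 0; -6 15 0; 0 0 1]
T6·…·T1 = [-4 11 0; 6 -15 0; 0 0 1]
det M = -6; M⁻¹ = [5/2 11/6 0; 1 2/3 0; 0 0 1]
M⁻¹ · (1/2, 3/2)ᵀ = (4, 3/2)ᵀ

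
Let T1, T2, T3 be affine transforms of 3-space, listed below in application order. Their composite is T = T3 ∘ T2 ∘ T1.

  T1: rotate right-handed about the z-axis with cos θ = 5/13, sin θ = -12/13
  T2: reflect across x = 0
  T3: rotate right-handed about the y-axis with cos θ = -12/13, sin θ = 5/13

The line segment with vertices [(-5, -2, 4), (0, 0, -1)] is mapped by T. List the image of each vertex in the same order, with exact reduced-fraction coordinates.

T1 rotate right-handed about the z-axis with cos θ = 5/13, sin θ = -12/13: (-5, -2, 4) → (-49/13, 50/13, 4); (0, 0, -1) → (0, 0, -1)
T2 reflect across x = 0: (-49/13, 50/13, 4) → (49/13, 50/13, 4); (0, 0, -1) → (0, 0, -1)
T3 rotate right-handed about the y-axis with cos θ = -12/13, sin θ = 5/13: (49/13, 50/13, 4) → (-328/169, 50/13, -869/169); (0, 0, -1) → (-5/13, 0, 12/13)

image vertices: (-328/169, 50/13, -869/169), (-5/13, 0, 12/13)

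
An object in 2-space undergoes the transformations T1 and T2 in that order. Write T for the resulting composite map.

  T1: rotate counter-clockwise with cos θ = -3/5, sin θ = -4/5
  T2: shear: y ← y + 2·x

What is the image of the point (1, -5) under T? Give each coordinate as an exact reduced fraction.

T(p) = (-23/5, -7)

T1 rotate counter-clockwise with cos θ = -3/5, sin θ = -4/5: (1, -5) → (-23/5, 11/5)
T2 shear: y ← y + 2·x: (-23/5, 11/5) → (-23/5, -7)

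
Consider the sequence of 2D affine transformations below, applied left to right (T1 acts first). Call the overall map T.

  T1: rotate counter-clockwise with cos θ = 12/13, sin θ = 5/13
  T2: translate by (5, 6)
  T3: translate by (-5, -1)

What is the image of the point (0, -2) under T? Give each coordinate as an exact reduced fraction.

T1 rotate counter-clockwise with cos θ = 12/13, sin θ = 5/13: (0, -2) → (10/13, -24/13)
T2 translate by (5, 6): (10/13, -24/13) → (75/13, 54/13)
T3 translate by (-5, -1): (75/13, 54/13) → (10/13, 41/13)

T(p) = (10/13, 41/13)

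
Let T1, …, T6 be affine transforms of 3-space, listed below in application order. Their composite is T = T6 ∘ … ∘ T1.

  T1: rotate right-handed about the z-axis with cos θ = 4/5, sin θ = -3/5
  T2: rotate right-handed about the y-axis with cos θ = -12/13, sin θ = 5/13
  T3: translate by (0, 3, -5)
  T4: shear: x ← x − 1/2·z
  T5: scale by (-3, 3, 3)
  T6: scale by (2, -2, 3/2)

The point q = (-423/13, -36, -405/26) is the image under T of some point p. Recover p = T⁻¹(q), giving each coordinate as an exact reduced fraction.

p = (-5, 0, 0)

T1 = [4/5 3/5 0 0; -3/5 4/5 0 0; 0 0 1 0; 0 0 0 1]
T2·T1 = [-48/65 -36/65 5/13 0; -3/5 4/5 0 0; -4/13 -3/13 -12/13 0; 0 0 0 1]
T3·…·T1 = [-48/65 -36/65 5/13 0; -3/5 4/5 0 3; -4/13 -3/13 -12/13 -5; 0 0 0 1]
T4·…·T1 = [-38/65 -57/130 11/13 5/2; -3/5 4/5 0 3; -4/13 -3/13 -12/13 -5; 0 0 0 1]
T5·…·T1 = [114/65 171/130 -33/13 -15/2; -9/5 12/5 0 9; -12/13 -9/13 -36/13 -15; 0 0 0 1]
T6·…·T1 = [228/65 171/65 -66/13 -15; 18/5 -24/5 0 -18; -18/13 -27/26 -54/13 -45/2; 0 0 0 1]
det M = 162; M⁻¹ = [8/65 1/10 -88/585 17/65; 6/65 -2/15 -22/195 -231/65; -5/78 0 -19/117 -60/13; 0 0 0 1]
M⁻¹ · (-423/13, -36, -405/26)ᵀ = (-5, 0, 0)ᵀ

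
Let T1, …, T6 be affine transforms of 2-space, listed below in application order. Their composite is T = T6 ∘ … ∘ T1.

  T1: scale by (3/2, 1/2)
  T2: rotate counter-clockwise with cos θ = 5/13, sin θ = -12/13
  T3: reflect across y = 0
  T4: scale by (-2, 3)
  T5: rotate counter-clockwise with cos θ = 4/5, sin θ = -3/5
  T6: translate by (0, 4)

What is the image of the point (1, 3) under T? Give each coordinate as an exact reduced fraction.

T(p) = (-219/130, 539/65)

T1 scale by (3/2, 1/2): (1, 3) → (3/2, 3/2)
T2 rotate counter-clockwise with cos θ = 5/13, sin θ = -12/13: (3/2, 3/2) → (51/26, -21/26)
T3 reflect across y = 0: (51/26, -21/26) → (51/26, 21/26)
T4 scale by (-2, 3): (51/26, 21/26) → (-51/13, 63/26)
T5 rotate counter-clockwise with cos θ = 4/5, sin θ = -3/5: (-51/13, 63/26) → (-219/130, 279/65)
T6 translate by (0, 4): (-219/130, 279/65) → (-219/130, 539/65)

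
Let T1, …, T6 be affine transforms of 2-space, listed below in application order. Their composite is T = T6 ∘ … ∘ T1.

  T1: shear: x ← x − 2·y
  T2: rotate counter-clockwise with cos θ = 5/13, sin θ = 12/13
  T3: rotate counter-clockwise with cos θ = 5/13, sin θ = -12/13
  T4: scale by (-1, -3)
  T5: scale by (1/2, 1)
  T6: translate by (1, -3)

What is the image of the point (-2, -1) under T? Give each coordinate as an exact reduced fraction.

T1 shear: x ← x − 2·y: (-2, -1) → (0, -1)
T2 rotate counter-clockwise with cos θ = 5/13, sin θ = 12/13: (0, -1) → (12/13, -5/13)
T3 rotate counter-clockwise with cos θ = 5/13, sin θ = -12/13: (12/13, -5/13) → (0, -1)
T4 scale by (-1, -3): (0, -1) → (0, 3)
T5 scale by (1/2, 1): (0, 3) → (0, 3)
T6 translate by (1, -3): (0, 3) → (1, 0)

T(p) = (1, 0)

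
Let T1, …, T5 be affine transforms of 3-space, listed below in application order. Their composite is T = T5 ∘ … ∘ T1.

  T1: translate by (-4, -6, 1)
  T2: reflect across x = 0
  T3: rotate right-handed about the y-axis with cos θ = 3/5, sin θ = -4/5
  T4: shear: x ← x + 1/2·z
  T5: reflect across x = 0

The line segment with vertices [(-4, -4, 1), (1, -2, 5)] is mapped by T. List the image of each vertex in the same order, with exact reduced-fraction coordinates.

T1 translate by (-4, -6, 1): (-4, -4, 1) → (-8, -10, 2); (1, -2, 5) → (-3, -8, 6)
T2 reflect across x = 0: (-8, -10, 2) → (8, -10, 2); (-3, -8, 6) → (3, -8, 6)
T3 rotate right-handed about the y-axis with cos θ = 3/5, sin θ = -4/5: (8, -10, 2) → (16/5, -10, 38/5); (3, -8, 6) → (-3, -8, 6)
T4 shear: x ← x + 1/2·z: (16/5, -10, 38/5) → (7, -10, 38/5); (-3, -8, 6) → (0, -8, 6)
T5 reflect across x = 0: (7, -10, 38/5) → (-7, -10, 38/5); (0, -8, 6) → (0, -8, 6)

image vertices: (-7, -10, 38/5), (0, -8, 6)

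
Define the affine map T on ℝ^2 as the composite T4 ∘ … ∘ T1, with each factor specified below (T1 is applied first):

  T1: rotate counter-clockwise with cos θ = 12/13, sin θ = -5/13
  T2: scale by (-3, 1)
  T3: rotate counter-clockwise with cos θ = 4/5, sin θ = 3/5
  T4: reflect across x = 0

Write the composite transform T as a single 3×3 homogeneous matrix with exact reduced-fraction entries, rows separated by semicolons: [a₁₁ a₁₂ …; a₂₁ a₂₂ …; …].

T1 = [12/13 5/13 0; -5/13 12/13 0; 0 0 1]
T2·T1 = [-36/13 -15/13 0; -5/13 12/13 0; 0 0 1]
T3·…·T1 = [-129/65 -96/65 0; -128/65 3/65 0; 0 0 1]
T4·…·T1 = [129/65 96/65 0; -128/65 3/65 0; 0 0 1]

T = [129/65 96/65 0; -128/65 3/65 0; 0 0 1]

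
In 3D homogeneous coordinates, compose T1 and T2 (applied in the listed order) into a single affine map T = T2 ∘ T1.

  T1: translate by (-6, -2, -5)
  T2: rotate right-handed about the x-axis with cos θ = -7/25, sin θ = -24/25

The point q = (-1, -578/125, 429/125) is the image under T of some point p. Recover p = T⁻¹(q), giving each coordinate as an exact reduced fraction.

T1 = [1 0 0 -6; 0 1 0 -2; 0 0 1 -5; 0 0 0 1]
T2·T1 = [1 0 0 -6; 0 -7/25 24/25 -106/25; 0 -24/25 -7/25 83/25; 0 0 0 1]
det M = 1; M⁻¹ = [1 0 0 6; 0 -7/25 -24/25 2; 0 24/25 -7/25 5; 0 0 0 1]
M⁻¹ · (-1, -578/125, 429/125)ᵀ = (5, 0, -2/5)ᵀ

p = (5, 0, -2/5)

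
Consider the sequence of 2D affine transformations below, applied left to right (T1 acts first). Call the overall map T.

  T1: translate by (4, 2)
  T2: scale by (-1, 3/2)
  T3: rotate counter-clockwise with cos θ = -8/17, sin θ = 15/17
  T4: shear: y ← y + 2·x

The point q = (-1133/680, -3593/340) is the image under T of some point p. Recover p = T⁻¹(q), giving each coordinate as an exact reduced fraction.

T1 = [1 0 4; 0 1 2; 0 0 1]
T2·T1 = [-1 0 -4; 0 3/2 3; 0 0 1]
T3·…·T1 = [8/17 -45/34 -13/17; -15/17 -12/17 -84/17; 0 0 1]
T4·…·T1 = [8/17 -45/34 -13/17; 1/17 -57/17 -110/17; 0 0 1]
det M = -3/2; M⁻¹ = [38/17 -15/17 -4; 2/51 -16/51 -2; 0 0 1]
M⁻¹ · (-1133/680, -3593/340)ᵀ = (8/5, 5/4)ᵀ

p = (8/5, 5/4)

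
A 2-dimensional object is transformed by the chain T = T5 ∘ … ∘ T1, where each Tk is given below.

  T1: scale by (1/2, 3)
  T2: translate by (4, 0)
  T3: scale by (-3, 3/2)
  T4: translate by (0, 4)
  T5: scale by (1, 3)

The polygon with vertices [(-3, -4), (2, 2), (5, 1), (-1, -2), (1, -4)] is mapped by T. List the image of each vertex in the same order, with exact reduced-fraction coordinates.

image vertices: (-15/2, -42), (-15, 39), (-39/2, 51/2), (-21/2, -15), (-27/2, -42)

T1 scale by (1/2, 3): (-3, -4) → (-3/2, -12); (2, 2) → (1, 6); (5, 1) → (5/2, 3); (-1, -2) → (-1/2, -6); (1, -4) → (1/2, -12)
T2 translate by (4, 0): (-3/2, -12) → (5/2, -12); (1, 6) → (5, 6); (5/2, 3) → (13/2, 3); (-1/2, -6) → (7/2, -6); (1/2, -12) → (9/2, -12)
T3 scale by (-3, 3/2): (5/2, -12) → (-15/2, -18); (5, 6) → (-15, 9); (13/2, 3) → (-39/2, 9/2); (7/2, -6) → (-21/2, -9); (9/2, -12) → (-27/2, -18)
T4 translate by (0, 4): (-15/2, -18) → (-15/2, -14); (-15, 9) → (-15, 13); (-39/2, 9/2) → (-39/2, 17/2); (-21/2, -9) → (-21/2, -5); (-27/2, -18) → (-27/2, -14)
T5 scale by (1, 3): (-15/2, -14) → (-15/2, -42); (-15, 13) → (-15, 39); (-39/2, 17/2) → (-39/2, 51/2); (-21/2, -5) → (-21/2, -15); (-27/2, -14) → (-27/2, -42)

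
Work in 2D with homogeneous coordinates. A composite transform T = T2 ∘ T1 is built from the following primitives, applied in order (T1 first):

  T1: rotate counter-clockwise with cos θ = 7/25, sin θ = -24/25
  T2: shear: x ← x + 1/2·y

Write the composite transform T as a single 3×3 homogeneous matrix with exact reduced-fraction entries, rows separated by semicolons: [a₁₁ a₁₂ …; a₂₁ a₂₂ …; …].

T1 = [7/25 24/25 0; -24/25 7/25 0; 0 0 1]
T2·T1 = [-1/5 11/10 0; -24/25 7/25 0; 0 0 1]

T = [-1/5 11/10 0; -24/25 7/25 0; 0 0 1]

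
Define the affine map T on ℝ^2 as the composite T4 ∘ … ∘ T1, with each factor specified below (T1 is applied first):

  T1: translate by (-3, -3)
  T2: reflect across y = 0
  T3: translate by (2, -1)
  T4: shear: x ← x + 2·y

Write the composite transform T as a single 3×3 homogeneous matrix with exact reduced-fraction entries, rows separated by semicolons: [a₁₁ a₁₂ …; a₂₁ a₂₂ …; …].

T1 = [1 0 -3; 0 1 -3; 0 0 1]
T2·T1 = [1 0 -3; 0 -1 3; 0 0 1]
T3·…·T1 = [1 0 -1; 0 -1 2; 0 0 1]
T4·…·T1 = [1 -2 3; 0 -1 2; 0 0 1]

T = [1 -2 3; 0 -1 2; 0 0 1]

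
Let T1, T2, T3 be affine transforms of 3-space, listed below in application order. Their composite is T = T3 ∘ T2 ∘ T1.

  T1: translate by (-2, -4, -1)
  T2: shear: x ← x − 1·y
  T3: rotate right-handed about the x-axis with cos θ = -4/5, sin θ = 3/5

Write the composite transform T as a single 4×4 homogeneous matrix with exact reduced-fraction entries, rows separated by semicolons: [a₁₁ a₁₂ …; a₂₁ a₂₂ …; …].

T = [1 -1 0 2; 0 -4/5 -3/5 19/5; 0 3/5 -4/5 -8/5; 0 0 0 1]

T1 = [1 0 0 -2; 0 1 0 -4; 0 0 1 -1; 0 0 0 1]
T2·T1 = [1 -1 0 2; 0 1 0 -4; 0 0 1 -1; 0 0 0 1]
T3·…·T1 = [1 -1 0 2; 0 -4/5 -3/5 19/5; 0 3/5 -4/5 -8/5; 0 0 0 1]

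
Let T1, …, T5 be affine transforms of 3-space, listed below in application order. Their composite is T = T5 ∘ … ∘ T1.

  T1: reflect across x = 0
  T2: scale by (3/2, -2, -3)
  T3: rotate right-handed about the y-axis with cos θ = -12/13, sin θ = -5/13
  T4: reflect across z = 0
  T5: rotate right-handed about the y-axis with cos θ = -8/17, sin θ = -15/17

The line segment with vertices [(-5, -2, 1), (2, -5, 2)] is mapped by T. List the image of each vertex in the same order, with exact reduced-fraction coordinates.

T1 reflect across x = 0: (-5, -2, 1) → (5, -2, 1); (2, -5, 2) → (-2, -5, 2)
T2 scale by (3/2, -2, -3): (5, -2, 1) → (15/2, 4, -3); (-2, -5, 2) → (-3, 10, -6)
T3 rotate right-handed about the y-axis with cos θ = -12/13, sin θ = -5/13: (15/2, 4, -3) → (-75/13, 4, 147/26); (-3, 10, -6) → (66/13, 10, 57/13)
T4 reflect across z = 0: (-75/13, 4, 147/26) → (-75/13, 4, -147/26); (66/13, 10, 57/13) → (66/13, 10, -57/13)
T5 rotate right-handed about the y-axis with cos θ = -8/17, sin θ = -15/17: (-75/13, 4, -147/26) → (3405/442, 4, -537/221); (66/13, 10, -57/13) → (327/221, 10, 1446/221)

image vertices: (3405/442, 4, -537/221), (327/221, 10, 1446/221)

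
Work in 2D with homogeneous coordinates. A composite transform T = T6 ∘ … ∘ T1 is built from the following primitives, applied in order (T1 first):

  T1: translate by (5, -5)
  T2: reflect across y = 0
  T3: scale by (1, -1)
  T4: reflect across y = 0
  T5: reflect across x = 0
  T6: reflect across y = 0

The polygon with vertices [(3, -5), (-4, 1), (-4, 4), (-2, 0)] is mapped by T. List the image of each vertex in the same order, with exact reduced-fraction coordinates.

T1 translate by (5, -5): (3, -5) → (8, -10); (-4, 1) → (1, -4); (-4, 4) → (1, -1); (-2, 0) → (3, -5)
T2 reflect across y = 0: (8, -10) → (8, 10); (1, -4) → (1, 4); (1, -1) → (1, 1); (3, -5) → (3, 5)
T3 scale by (1, -1): (8, 10) → (8, -10); (1, 4) → (1, -4); (1, 1) → (1, -1); (3, 5) → (3, -5)
T4 reflect across y = 0: (8, -10) → (8, 10); (1, -4) → (1, 4); (1, -1) → (1, 1); (3, -5) → (3, 5)
T5 reflect across x = 0: (8, 10) → (-8, 10); (1, 4) → (-1, 4); (1, 1) → (-1, 1); (3, 5) → (-3, 5)
T6 reflect across y = 0: (-8, 10) → (-8, -10); (-1, 4) → (-1, -4); (-1, 1) → (-1, -1); (-3, 5) → (-3, -5)

image vertices: (-8, -10), (-1, -4), (-1, -1), (-3, -5)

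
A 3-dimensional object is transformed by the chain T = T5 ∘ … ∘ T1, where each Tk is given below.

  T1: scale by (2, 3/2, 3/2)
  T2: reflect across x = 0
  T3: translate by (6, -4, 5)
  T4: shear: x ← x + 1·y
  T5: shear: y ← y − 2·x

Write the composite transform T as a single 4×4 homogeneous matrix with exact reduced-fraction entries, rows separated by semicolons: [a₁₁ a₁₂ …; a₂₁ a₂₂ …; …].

T = [-2 3/2 0 2; 4 -3/2 0 -8; 0 0 3/2 5; 0 0 0 1]

T1 = [2 0 0 0; 0 3/2 0 0; 0 0 3/2 0; 0 0 0 1]
T2·T1 = [-2 0 0 0; 0 3/2 0 0; 0 0 3/2 0; 0 0 0 1]
T3·…·T1 = [-2 0 0 6; 0 3/2 0 -4; 0 0 3/2 5; 0 0 0 1]
T4·…·T1 = [-2 3/2 0 2; 0 3/2 0 -4; 0 0 3/2 5; 0 0 0 1]
T5·…·T1 = [-2 3/2 0 2; 4 -3/2 0 -8; 0 0 3/2 5; 0 0 0 1]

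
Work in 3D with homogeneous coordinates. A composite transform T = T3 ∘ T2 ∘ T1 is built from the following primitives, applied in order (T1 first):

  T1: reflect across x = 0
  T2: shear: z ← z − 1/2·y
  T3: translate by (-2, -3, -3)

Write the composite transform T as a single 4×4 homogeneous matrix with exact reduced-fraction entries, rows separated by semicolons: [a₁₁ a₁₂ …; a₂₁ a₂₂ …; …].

T1 = [-1 0 0 0; 0 1 0 0; 0 0 1 0; 0 0 0 1]
T2·T1 = [-1 0 0 0; 0 1 0 0; 0 -1/2 1 0; 0 0 0 1]
T3·…·T1 = [-1 0 0 -2; 0 1 0 -3; 0 -1/2 1 -3; 0 0 0 1]

T = [-1 0 0 -2; 0 1 0 -3; 0 -1/2 1 -3; 0 0 0 1]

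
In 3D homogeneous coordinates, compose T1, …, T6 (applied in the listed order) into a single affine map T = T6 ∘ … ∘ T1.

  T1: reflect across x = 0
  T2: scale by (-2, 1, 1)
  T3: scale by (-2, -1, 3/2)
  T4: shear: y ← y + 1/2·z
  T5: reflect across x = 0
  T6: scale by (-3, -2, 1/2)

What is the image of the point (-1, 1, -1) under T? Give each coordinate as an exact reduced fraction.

T(p) = (12, 7/2, -3/4)

T1 reflect across x = 0: (-1, 1, -1) → (1, 1, -1)
T2 scale by (-2, 1, 1): (1, 1, -1) → (-2, 1, -1)
T3 scale by (-2, -1, 3/2): (-2, 1, -1) → (4, -1, -3/2)
T4 shear: y ← y + 1/2·z: (4, -1, -3/2) → (4, -7/4, -3/2)
T5 reflect across x = 0: (4, -7/4, -3/2) → (-4, -7/4, -3/2)
T6 scale by (-3, -2, 1/2): (-4, -7/4, -3/2) → (12, 7/2, -3/4)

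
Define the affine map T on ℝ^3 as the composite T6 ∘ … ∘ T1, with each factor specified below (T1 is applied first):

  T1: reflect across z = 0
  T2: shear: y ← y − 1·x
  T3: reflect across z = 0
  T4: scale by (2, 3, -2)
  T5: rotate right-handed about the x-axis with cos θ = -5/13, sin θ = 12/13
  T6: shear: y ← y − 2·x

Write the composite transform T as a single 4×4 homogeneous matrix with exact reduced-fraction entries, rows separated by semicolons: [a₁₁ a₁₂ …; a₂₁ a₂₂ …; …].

T = [2 0 0 0; -37/13 -15/13 24/13 0; -36/13 36/13 10/13 0; 0 0 0 1]

T1 = [1 0 0 0; 0 1 0 0; 0 0 -1 0; 0 0 0 1]
T2·T1 = [1 0 0 0; -1 1 0 0; 0 0 -1 0; 0 0 0 1]
T3·…·T1 = [1 0 0 0; -1 1 0 0; 0 0 1 0; 0 0 0 1]
T4·…·T1 = [2 0 0 0; -3 3 0 0; 0 0 -2 0; 0 0 0 1]
T5·…·T1 = [2 0 0 0; 15/13 -15/13 24/13 0; -36/13 36/13 10/13 0; 0 0 0 1]
T6·…·T1 = [2 0 0 0; -37/13 -15/13 24/13 0; -36/13 36/13 10/13 0; 0 0 0 1]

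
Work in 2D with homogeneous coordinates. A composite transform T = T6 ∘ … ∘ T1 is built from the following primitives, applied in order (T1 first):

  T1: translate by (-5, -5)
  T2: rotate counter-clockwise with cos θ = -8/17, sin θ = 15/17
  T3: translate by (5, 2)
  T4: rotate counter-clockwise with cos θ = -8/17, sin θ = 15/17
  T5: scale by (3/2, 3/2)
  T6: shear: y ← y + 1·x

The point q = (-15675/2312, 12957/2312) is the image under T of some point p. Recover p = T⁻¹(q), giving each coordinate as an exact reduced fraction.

T1 = [1 0 -5; 0 1 -5; 0 0 1]
T2·T1 = [-8/17 -15/17 115/17; 15/17 -8/17 -35/17; 0 0 1]
T3·…·T1 = [-8/17 -15/17 200/17; 15/17 -8/17 -1/17; 0 0 1]
T4·…·T1 = [-161/289 240/289 -1585/289; -240/289 -161/289 3008/289; 0 0 1]
T5·…·T1 = [-483/578 360/289 -4755/578; -360/289 -483/578 4512/289; 0 0 1]
T6·…·T1 = [-483/578 360/289 -4755/578; -1203/578 237/578 4269/578; 0 0 1]
det M = 9/4; M⁻¹ = [158/867 -160/289 95/17; 802/867 -322/867 176/17; 0 0 1]
M⁻¹ · (-15675/2312, 12957/2312)ᵀ = (5/4, 2)ᵀ

p = (5/4, 2)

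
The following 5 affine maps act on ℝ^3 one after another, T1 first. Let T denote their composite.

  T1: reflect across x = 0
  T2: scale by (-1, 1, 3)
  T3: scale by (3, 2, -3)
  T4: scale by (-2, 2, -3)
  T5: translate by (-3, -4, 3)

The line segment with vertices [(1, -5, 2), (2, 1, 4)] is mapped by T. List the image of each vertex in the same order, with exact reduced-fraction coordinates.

T1 reflect across x = 0: (1, -5, 2) → (-1, -5, 2); (2, 1, 4) → (-2, 1, 4)
T2 scale by (-1, 1, 3): (-1, -5, 2) → (1, -5, 6); (-2, 1, 4) → (2, 1, 12)
T3 scale by (3, 2, -3): (1, -5, 6) → (3, -10, -18); (2, 1, 12) → (6, 2, -36)
T4 scale by (-2, 2, -3): (3, -10, -18) → (-6, -20, 54); (6, 2, -36) → (-12, 4, 108)
T5 translate by (-3, -4, 3): (-6, -20, 54) → (-9, -24, 57); (-12, 4, 108) → (-15, 0, 111)

image vertices: (-9, -24, 57), (-15, 0, 111)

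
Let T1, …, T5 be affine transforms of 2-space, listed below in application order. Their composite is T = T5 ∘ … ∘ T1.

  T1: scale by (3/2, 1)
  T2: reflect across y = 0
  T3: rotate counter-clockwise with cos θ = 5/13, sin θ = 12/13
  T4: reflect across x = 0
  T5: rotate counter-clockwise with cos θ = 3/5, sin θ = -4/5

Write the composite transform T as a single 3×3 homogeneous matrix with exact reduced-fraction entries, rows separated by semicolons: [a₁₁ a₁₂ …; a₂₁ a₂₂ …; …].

T1 = [3/2 0 0; 0 1 0; 0 0 1]
T2·T1 = [3/2 0 0; 0 -1 0; 0 0 1]
T3·…·T1 = [15/26 12/13 0; 18/13 -5/13 0; 0 0 1]
T4·…·T1 = [-15/26 -12/13 0; 18/13 -5/13 0; 0 0 1]
T5·…·T1 = [99/130 -56/65 0; 84/65 33/65 0; 0 0 1]

T = [99/130 -56/65 0; 84/65 33/65 0; 0 0 1]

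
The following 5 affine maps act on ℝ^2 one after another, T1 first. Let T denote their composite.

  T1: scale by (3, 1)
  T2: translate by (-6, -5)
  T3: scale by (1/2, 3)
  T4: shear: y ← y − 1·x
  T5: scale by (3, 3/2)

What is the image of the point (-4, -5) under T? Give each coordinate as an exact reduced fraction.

T(p) = (-27, -63/2)

T1 scale by (3, 1): (-4, -5) → (-12, -5)
T2 translate by (-6, -5): (-12, -5) → (-18, -10)
T3 scale by (1/2, 3): (-18, -10) → (-9, -30)
T4 shear: y ← y − 1·x: (-9, -30) → (-9, -21)
T5 scale by (3, 3/2): (-9, -21) → (-27, -63/2)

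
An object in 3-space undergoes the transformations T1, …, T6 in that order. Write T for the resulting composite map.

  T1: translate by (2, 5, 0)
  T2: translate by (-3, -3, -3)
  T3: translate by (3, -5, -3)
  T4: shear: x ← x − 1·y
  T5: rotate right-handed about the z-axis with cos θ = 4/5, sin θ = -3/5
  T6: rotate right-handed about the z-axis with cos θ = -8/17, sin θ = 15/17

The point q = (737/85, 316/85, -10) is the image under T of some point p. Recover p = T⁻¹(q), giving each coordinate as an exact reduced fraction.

T1 = [1 0 0 2; 0 1 0 5; 0 0 1 0; 0 0 0 1]
T2·T1 = [1 0 0 -1; 0 1 0 2; 0 0 1 -3; 0 0 0 1]
T3·…·T1 = [1 0 0 2; 0 1 0 -3; 0 0 1 -6; 0 0 0 1]
T4·…·T1 = [1 -1 0 5; 0 1 0 -3; 0 0 1 -6; 0 0 0 1]
T5·…·T1 = [4/5 -1/5 0 11/5; -3/5 7/5 0 -27/5; 0 0 1 -6; 0 0 0 1]
T6·…·T1 = [13/85 -97/85 0 317/85; 84/85 -71/85 0 381/85; 0 0 1 -6; 0 0 0 1]
det M = 1; M⁻¹ = [-71/85 97/85 0 -2; -84/85 13/85 0 3; 0 0 1 6; 0 0 0 1]
M⁻¹ · (737/85, 316/85, -10)ᵀ = (-5, -5, -4)ᵀ

p = (-5, -5, -4)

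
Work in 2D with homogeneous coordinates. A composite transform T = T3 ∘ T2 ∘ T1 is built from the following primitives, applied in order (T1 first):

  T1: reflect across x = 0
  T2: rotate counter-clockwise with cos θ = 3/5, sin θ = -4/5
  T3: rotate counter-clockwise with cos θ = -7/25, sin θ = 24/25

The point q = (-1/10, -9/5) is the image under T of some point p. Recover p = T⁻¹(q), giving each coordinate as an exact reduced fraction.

p = (3/2, -1)

T1 = [-1 0 0; 0 1 0; 0 0 1]
T2·T1 = [-3/5 4/5 0; 4/5 3/5 0; 0 0 1]
T3·…·T1 = [-3/5 -4/5 0; -4/5 3/5 0; 0 0 1]
det M = -1; M⁻¹ = [-3/5 -4/5 0; -4/5 3/5 0; 0 0 1]
M⁻¹ · (-1/10, -9/5)ᵀ = (3/2, -1)ᵀ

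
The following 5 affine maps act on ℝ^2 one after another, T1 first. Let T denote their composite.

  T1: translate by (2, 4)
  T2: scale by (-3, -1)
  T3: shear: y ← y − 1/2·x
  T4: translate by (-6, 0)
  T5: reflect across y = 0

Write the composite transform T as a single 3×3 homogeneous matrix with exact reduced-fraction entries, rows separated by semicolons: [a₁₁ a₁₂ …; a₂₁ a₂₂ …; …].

T1 = [1 0 2; 0 1 4; 0 0 1]
T2·T1 = [-3 0 -6; 0 -1 -4; 0 0 1]
T3·…·T1 = [-3 0 -6; 3/2 -1 -1; 0 0 1]
T4·…·T1 = [-3 0 -12; 3/2 -1 -1; 0 0 1]
T5·…·T1 = [-3 0 -12; -3/2 1 1; 0 0 1]

T = [-3 0 -12; -3/2 1 1; 0 0 1]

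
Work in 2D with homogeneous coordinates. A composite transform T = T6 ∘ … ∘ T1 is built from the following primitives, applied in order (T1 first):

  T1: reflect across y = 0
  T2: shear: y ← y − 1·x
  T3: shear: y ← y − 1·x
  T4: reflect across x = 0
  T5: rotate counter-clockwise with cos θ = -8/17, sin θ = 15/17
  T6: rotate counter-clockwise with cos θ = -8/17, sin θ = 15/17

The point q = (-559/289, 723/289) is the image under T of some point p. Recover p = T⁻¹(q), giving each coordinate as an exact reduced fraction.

T1 = [1 0 0; 0 -1 0; 0 0 1]
T2·T1 = [1 0 0; -1 -1 0; 0 0 1]
T3·…·T1 = [1 0 0; -2 -1 0; 0 0 1]
T4·…·T1 = [-1 0 0; -2 -1 0; 0 0 1]
T5·…·T1 = [38/17 15/17 0; 1/17 8/17 0; 0 0 1]
T6·…·T1 = [-319/289 -240/289 0; 562/289 161/289 0; 0 0 1]
det M = 1; M⁻¹ = [161/289 240/289 0; -562/289 -319/289 0; 0 0 1]
M⁻¹ · (-559/289, 723/289)ᵀ = (1, 1)ᵀ

p = (1, 1)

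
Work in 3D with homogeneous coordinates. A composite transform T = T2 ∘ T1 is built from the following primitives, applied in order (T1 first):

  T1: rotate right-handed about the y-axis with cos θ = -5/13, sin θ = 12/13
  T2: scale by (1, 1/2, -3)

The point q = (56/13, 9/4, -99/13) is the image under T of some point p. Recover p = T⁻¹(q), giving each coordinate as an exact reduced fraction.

T1 = [-5/13 0 12/13 0; 0 1 0 0; -12/13 0 -5/13 0; 0 0 0 1]
T2·T1 = [-5/13 0 12/13 0; 0 1/2 0 0; 36/13 0 15/13 0; 0 0 0 1]
det M = -3/2; M⁻¹ = [-5/13 0 4/13 0; 0 2 0 0; 12/13 0 5/39 0; 0 0 0 1]
M⁻¹ · (56/13, 9/4, -99/13)ᵀ = (-4, 9/2, 3)ᵀ

p = (-4, 9/2, 3)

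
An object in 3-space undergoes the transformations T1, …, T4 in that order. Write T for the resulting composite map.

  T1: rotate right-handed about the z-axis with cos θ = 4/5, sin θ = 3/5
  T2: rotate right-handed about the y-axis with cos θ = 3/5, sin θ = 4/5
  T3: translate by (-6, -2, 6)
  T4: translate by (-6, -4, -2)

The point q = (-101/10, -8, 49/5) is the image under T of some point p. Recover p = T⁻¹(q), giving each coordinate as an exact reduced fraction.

T1 = [4/5 -3/5 0 0; 3/5 4/5 0 0; 0 0 1 0; 0 0 0 1]
T2·T1 = [12/25 -9/25 4/5 0; 3/5 4/5 0 0; -16/25 12/25 3/5 0; 0 0 0 1]
T3·…·T1 = [12/25 -9/25 4/5 -6; 3/5 4/5 0 -2; -16/25 12/25 3/5 6; 0 0 0 1]
T4·…·T1 = [12/25 -9/25 4/5 -12; 3/5 4/5 0 -6; -16/25 12/25 3/5 4; 0 0 0 1]
det M = 1; M⁻¹ = [12/25 3/5 -16/25 298/25; -9/25 4/5 12/25 -36/25; 4/5 0 3/5 36/5; 0 0 0 1]
M⁻¹ · (-101/10, -8, 49/5)ᵀ = (-4, 1/2, 5)ᵀ

p = (-4, 1/2, 5)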